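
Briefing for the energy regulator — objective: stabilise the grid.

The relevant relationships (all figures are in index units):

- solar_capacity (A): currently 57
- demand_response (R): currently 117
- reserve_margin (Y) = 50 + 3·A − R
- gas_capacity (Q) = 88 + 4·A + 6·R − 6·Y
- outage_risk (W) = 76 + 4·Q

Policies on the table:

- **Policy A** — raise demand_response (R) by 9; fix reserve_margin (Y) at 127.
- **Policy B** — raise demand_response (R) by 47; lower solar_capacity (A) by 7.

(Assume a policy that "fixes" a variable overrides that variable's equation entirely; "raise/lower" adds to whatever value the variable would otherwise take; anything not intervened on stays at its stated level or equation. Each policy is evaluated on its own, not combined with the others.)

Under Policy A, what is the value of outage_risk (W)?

1316

Policy A (R + 9, Y := 127):
  A = 57
  R = 117 + 9 = 126
  Y = 127
  Q = 88 + 4·57 + 6·126 − 6·127 = 310
  W = 76 + 4·310 = 1316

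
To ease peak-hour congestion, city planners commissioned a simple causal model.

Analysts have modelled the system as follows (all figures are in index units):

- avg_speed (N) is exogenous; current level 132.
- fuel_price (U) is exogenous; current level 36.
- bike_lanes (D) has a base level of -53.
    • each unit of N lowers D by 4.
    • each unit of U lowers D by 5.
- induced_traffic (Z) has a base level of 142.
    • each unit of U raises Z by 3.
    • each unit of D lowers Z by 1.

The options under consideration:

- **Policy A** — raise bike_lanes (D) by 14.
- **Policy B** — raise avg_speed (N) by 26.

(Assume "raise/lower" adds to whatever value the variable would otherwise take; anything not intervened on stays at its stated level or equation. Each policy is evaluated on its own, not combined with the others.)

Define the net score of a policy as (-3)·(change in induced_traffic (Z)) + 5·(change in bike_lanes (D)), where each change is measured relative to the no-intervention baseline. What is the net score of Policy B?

-832

Baseline:
  N = 132
  U = 36
  D = -53 − 4·132 − 5·36 = -761
  Z = 142 + 3·36 − (-761) = 1011
Policy B (N + 26):
  N = 132 + 26 = 158
  U = 36
  D = -53 − 4·158 − 5·36 = -865
  Z = 142 + 3·36 − (-865) = 1115
ΔZ = 1115 − 1011 = 104; ΔD = -865 − (-761) = -104
Score = (-3)·104 + 5·(-104) = -832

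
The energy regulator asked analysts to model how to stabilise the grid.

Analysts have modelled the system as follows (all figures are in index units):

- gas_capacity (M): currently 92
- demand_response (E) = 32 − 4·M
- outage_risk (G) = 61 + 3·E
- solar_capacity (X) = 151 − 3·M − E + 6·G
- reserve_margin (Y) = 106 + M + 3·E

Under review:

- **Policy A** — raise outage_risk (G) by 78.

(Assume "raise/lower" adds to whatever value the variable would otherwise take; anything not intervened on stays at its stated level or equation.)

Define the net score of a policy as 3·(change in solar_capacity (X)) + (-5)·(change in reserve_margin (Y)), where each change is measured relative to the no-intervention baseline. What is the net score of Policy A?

Baseline:
  M = 92
  E = 32 − 4·92 = -336
  G = 61 + 3·(-336) = -947
  X = 151 − 3·92 − (-336) + 6·(-947) = -5471
  Y = 106 + 92 + 3·(-336) = -810
Policy A (G + 78):
  M = 92
  E = 32 − 4·92 = -336
  G = 61 + 3·(-336) (+78 from intervention) = -869
  X = 151 − 3·92 − (-336) + 6·(-869) = -5003
  Y = 106 + 92 + 3·(-336) = -810
ΔX = -5003 − (-5471) = 468; ΔY = -810 − (-810) = 0
Score = 3·468 + (-5)·0 = 1404

1404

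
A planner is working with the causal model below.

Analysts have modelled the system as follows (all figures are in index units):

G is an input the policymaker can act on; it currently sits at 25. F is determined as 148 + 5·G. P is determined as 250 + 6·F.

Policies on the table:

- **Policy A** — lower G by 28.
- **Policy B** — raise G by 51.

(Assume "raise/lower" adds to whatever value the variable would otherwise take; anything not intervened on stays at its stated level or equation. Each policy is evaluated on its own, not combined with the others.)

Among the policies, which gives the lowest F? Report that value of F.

133

Policy A (G − 28):
  G = 25 − 28 = -3
  F = 148 + 5·(-3) = 133
Policy B (G + 51):
  G = 25 + 51 = 76
  F = 148 + 5·76 = 528
Comparing — Policy A: F=133, Policy B: F=528. Lowest is 133 (Policy A).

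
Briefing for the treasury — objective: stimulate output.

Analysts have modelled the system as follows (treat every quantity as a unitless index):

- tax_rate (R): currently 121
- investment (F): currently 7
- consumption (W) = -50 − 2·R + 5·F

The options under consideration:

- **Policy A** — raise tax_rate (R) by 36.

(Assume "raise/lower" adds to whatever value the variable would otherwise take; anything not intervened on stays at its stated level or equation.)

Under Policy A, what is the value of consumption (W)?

Policy A (R + 36):
  R = 121 + 36 = 157
  F = 7
  W = -50 − 2·157 + 5·7 = -329

-329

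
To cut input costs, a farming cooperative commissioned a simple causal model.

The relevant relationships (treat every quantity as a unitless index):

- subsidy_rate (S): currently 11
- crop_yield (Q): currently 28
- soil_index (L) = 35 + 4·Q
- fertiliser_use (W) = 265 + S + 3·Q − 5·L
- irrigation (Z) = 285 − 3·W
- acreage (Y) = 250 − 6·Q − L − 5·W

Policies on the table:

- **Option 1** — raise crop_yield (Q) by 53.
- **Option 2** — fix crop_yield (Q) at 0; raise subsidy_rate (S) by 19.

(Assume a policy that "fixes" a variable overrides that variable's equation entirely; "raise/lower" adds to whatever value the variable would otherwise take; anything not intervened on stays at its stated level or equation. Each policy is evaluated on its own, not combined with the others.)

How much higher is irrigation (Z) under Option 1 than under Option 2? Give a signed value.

4188

Option 1 (Q + 53):
  S = 11
  Q = 28 + 53 = 81
  L = 35 + 4·81 = 359
  W = 265 + 11 + 3·81 − 5·359 = -1276
  Z = 285 − 3·(-1276) = 4113
Option 2 (Q := 0, S + 19):
  S = 11 + 19 = 30
  Q = 0
  L = 35 + 4·0 = 35
  W = 265 + 30 + 3·0 − 5·35 = 120
  Z = 285 − 3·120 = -75
Z: 4113 − (-75) = 4188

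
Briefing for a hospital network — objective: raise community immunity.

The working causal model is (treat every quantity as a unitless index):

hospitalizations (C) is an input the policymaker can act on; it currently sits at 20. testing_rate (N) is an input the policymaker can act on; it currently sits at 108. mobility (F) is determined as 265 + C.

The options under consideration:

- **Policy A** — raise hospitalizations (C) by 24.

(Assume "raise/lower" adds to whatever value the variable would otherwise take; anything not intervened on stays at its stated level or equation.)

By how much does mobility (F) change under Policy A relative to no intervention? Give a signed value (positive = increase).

Baseline:
  C = 20
  F = 265 + 20 = 285
Policy A (C + 24):
  C = 20 + 24 = 44
  F = 265 + 44 = 309
Change in F: 309 − 285 = 24

24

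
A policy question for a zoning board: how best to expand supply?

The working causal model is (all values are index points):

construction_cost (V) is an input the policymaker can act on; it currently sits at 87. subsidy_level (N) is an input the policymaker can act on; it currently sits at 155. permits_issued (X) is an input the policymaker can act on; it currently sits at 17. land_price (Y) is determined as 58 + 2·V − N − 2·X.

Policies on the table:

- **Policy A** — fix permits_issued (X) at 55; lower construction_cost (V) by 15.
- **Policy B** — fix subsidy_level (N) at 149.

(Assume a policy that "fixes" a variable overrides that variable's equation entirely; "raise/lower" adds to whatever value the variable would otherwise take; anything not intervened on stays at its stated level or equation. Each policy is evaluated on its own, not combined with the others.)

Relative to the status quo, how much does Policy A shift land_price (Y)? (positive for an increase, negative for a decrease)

-106

Baseline:
  V = 87
  N = 155
  X = 17
  Y = 58 + 2·87 − 155 − 2·17 = 43
Policy A (X := 55, V − 15):
  V = 87 − 15 = 72
  N = 155
  X = 55
  Y = 58 + 2·72 − 155 − 2·55 = -63
Change in Y: -63 − 43 = -106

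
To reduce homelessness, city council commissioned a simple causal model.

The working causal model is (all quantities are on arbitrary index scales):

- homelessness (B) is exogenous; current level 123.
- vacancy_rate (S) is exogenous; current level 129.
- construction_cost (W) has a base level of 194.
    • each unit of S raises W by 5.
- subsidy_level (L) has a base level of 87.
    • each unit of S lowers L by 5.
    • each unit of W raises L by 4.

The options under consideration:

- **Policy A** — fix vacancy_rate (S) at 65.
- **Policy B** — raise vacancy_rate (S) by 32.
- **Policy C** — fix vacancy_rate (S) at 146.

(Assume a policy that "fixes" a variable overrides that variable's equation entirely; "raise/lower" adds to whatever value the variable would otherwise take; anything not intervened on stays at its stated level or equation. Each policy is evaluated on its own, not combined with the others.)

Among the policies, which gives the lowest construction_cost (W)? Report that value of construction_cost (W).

519

Policy A (S := 65):
  S = 65
  W = 194 + 5·65 = 519
Policy B (S + 32):
  S = 129 + 32 = 161
  W = 194 + 5·161 = 999
Policy C (S := 146):
  S = 146
  W = 194 + 5·146 = 924
Comparing — Policy A: W=519, Policy B: W=999, Policy C: W=924. Lowest is 519 (Policy A).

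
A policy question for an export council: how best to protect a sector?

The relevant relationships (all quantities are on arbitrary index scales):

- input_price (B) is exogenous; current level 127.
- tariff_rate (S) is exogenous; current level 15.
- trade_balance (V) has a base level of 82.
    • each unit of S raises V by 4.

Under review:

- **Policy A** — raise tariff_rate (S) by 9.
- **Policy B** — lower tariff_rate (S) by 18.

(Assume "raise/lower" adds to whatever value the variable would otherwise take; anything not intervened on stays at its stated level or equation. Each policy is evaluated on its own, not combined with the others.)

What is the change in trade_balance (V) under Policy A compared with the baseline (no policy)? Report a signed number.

Baseline:
  S = 15
  V = 82 + 4·15 = 142
Policy A (S + 9):
  S = 15 + 9 = 24
  V = 82 + 4·24 = 178
Change in V: 178 − 142 = 36

36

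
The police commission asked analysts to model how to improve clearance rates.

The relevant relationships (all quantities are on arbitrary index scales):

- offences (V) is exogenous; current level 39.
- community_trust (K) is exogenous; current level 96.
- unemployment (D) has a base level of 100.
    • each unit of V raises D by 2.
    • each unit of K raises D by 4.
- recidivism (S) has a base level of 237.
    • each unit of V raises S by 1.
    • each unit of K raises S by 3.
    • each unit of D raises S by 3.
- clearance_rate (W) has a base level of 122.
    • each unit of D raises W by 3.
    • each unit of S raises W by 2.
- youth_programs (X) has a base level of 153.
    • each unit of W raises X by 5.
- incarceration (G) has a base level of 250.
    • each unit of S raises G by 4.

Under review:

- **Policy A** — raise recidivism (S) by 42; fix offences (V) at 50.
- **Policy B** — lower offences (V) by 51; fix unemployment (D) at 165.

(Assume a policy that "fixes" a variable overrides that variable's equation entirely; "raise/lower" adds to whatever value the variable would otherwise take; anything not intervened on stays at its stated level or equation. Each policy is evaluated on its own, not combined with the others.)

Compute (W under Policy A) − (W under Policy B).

Policy A (S + 42, V := 50):
  V = 50
  K = 96
  D = 100 + 2·50 + 4·96 = 584
  S = 237 + 50 + 3·96 + 3·584 (+42 from intervention) = 2369
  W = 122 + 3·584 + 2·2369 = 6612
Policy B (V − 51, D := 165):
  V = 39 − 51 = -12
  K = 96
  D = 165
  S = 237 + (-12) + 3·96 + 3·165 = 1008
  W = 122 + 3·165 + 2·1008 = 2633
W: 6612 − 2633 = 3979

3979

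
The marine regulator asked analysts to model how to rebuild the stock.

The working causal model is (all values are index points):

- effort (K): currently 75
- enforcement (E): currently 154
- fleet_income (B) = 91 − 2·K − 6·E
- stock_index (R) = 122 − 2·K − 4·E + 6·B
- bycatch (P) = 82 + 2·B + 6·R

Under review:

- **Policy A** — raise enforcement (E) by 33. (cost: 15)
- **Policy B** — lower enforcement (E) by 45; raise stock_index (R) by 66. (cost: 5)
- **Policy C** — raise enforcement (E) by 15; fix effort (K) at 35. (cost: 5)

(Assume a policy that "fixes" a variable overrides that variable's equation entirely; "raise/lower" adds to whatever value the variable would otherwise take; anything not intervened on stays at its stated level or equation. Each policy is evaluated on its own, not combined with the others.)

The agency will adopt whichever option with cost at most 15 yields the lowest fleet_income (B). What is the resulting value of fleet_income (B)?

Policy A (E + 33):
  K = 75
  E = 154 + 33 = 187
  B = 91 − 2·75 − 6·187 = -1181
Policy B (E − 45, R + 66):
  K = 75
  E = 154 − 45 = 109
  B = 91 − 2·75 − 6·109 = -713
Policy C (E + 15, K := 35):
  K = 35
  E = 154 + 15 = 169
  B = 91 − 2·35 − 6·169 = -993
Comparing — Policy A: B=-1181, Policy B: B=-713, Policy C: B=-993. Lowest is -1181 (Policy A).

-1181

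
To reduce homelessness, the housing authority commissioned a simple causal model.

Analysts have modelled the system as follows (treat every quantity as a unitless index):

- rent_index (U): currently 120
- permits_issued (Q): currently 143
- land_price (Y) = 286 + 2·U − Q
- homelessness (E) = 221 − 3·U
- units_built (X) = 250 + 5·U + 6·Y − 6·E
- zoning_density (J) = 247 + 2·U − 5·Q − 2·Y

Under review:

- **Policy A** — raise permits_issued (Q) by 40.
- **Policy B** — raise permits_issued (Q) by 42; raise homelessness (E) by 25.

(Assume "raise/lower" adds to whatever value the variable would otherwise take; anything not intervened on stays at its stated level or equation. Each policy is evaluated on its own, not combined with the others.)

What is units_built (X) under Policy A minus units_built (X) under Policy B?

Policy A (Q + 40):
  U = 120
  Q = 143 + 40 = 183
  Y = 286 + 2·120 − 183 = 343
  E = 221 − 3·120 = -139
  X = 250 + 5·120 + 6·343 − 6·(-139) = 3742
Policy B (Q + 42, E + 25):
  U = 120
  Q = 143 + 42 = 185
  Y = 286 + 2·120 − 185 = 341
  E = 221 − 3·120 (+25 from intervention) = -114
  X = 250 + 5·120 + 6·341 − 6·(-114) = 3580
X: 3742 − 3580 = 162

162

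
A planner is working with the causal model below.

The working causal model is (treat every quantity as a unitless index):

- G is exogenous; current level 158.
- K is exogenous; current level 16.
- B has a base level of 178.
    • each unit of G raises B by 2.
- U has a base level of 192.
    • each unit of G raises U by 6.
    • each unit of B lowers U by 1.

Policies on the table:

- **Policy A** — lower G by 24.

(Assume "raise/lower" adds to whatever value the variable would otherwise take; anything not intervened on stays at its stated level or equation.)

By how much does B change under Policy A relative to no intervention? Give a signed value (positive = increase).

Baseline:
  G = 158
  B = 178 + 2·158 = 494
Policy A (G − 24):
  G = 158 − 24 = 134
  B = 178 + 2·134 = 446
Change in B: 446 − 494 = -48

-48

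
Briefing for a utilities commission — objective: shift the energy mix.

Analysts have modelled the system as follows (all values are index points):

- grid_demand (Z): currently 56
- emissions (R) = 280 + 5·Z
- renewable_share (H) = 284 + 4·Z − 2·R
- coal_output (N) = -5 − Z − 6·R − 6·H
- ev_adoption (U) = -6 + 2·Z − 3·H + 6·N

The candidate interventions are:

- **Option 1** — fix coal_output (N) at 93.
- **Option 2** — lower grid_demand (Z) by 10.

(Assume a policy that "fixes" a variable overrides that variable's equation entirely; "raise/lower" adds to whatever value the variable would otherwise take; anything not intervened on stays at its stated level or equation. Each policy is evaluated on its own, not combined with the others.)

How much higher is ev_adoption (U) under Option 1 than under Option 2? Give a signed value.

Option 1 (N := 93):
  Z = 56
  R = 280 + 5·56 = 560
  H = 284 + 4·56 − 2·560 = -612
  N = 93
  U = -6 + 2·56 − 3·(-612) + 6·93 = 2500
Option 2 (Z − 10):
  Z = 56 − 10 = 46
  R = 280 + 5·46 = 510
  H = 284 + 4·46 − 2·510 = -552
  N = -5 − 46 − 6·510 − 6·(-552) = 201
  U = -6 + 2·46 − 3·(-552) + 6·201 = 2948
U: 2500 − 2948 = -448

-448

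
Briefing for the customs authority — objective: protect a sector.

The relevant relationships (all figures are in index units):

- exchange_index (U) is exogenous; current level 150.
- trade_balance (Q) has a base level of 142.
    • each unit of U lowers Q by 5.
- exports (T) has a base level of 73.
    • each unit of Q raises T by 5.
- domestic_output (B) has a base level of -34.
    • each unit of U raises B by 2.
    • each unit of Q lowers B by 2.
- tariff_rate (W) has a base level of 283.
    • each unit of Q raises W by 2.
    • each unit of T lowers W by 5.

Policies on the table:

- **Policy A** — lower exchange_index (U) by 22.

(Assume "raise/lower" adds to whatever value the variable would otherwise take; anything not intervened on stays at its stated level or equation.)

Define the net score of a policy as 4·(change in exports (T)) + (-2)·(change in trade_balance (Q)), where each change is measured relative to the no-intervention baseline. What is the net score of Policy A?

Baseline:
  U = 150
  Q = 142 − 5·150 = -608
  T = 73 + 5·(-608) = -2967
Policy A (U − 22):
  U = 150 − 22 = 128
  Q = 142 − 5·128 = -498
  T = 73 + 5·(-498) = -2417
ΔT = -2417 − (-2967) = 550; ΔQ = -498 − (-608) = 110
Score = 4·550 + (-2)·110 = 1980

1980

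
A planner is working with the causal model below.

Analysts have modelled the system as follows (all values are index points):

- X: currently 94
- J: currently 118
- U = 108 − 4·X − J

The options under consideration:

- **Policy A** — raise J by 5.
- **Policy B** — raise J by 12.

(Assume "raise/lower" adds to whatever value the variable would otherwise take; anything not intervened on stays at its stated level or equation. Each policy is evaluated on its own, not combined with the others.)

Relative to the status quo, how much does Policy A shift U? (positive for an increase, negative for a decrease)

-5

Baseline:
  X = 94
  J = 118
  U = 108 − 4·94 − 118 = -386
Policy A (J + 5):
  X = 94
  J = 118 + 5 = 123
  U = 108 − 4·94 − 123 = -391
Change in U: -391 − (-386) = -5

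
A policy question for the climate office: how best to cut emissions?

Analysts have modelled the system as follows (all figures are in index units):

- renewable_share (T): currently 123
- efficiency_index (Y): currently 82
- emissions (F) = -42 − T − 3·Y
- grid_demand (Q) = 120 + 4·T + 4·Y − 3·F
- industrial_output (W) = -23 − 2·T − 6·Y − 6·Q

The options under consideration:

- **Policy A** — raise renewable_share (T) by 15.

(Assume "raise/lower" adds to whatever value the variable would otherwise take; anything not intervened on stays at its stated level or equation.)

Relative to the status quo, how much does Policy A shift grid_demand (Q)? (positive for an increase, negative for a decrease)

Baseline:
  T = 123
  Y = 82
  F = -42 − 123 − 3·82 = -411
  Q = 120 + 4·123 + 4·82 − 3·(-411) = 2173
Policy A (T + 15):
  T = 123 + 15 = 138
  Y = 82
  F = -42 − 138 − 3·82 = -426
  Q = 120 + 4·138 + 4·82 − 3·(-426) = 2278
Change in Q: 2278 − 2173 = 105

105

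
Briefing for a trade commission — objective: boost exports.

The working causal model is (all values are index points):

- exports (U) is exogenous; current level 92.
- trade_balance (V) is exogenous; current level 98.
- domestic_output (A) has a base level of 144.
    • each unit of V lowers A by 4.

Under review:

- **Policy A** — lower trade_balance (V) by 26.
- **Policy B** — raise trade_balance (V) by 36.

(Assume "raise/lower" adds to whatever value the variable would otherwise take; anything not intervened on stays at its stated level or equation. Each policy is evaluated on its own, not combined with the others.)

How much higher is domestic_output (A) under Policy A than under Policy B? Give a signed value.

248

Policy A (V − 26):
  V = 98 − 26 = 72
  A = 144 − 4·72 = -144
Policy B (V + 36):
  V = 98 + 36 = 134
  A = 144 − 4·134 = -392
A: -144 − (-392) = 248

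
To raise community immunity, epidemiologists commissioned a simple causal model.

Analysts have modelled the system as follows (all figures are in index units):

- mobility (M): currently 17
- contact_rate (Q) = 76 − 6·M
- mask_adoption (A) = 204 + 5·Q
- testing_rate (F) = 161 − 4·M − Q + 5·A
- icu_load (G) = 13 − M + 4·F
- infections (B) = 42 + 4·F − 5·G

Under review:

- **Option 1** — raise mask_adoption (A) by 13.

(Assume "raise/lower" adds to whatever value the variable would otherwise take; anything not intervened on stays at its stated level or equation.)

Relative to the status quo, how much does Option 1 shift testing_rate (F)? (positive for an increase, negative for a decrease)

65

Baseline:
  M = 17
  Q = 76 − 6·17 = -26
  A = 204 + 5·(-26) = 74
  F = 161 − 4·17 − (-26) + 5·74 = 489
Option 1 (A + 13):
  M = 17
  Q = 76 − 6·17 = -26
  A = 204 + 5·(-26) (+13 from intervention) = 87
  F = 161 − 4·17 − (-26) + 5·87 = 554
Change in F: 554 − 489 = 65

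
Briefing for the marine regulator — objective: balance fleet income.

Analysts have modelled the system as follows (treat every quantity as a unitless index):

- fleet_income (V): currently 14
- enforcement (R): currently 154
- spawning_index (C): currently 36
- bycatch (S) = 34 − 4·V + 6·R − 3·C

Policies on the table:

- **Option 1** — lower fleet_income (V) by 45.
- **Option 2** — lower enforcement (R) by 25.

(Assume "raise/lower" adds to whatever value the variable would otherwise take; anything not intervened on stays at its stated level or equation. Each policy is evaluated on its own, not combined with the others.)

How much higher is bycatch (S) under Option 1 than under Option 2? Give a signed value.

Option 1 (V − 45):
  V = 14 − 45 = -31
  R = 154
  C = 36
  S = 34 − 4·(-31) + 6·154 − 3·36 = 974
Option 2 (R − 25):
  V = 14
  R = 154 − 25 = 129
  C = 36
  S = 34 − 4·14 + 6·129 − 3·36 = 644
S: 974 − 644 = 330

330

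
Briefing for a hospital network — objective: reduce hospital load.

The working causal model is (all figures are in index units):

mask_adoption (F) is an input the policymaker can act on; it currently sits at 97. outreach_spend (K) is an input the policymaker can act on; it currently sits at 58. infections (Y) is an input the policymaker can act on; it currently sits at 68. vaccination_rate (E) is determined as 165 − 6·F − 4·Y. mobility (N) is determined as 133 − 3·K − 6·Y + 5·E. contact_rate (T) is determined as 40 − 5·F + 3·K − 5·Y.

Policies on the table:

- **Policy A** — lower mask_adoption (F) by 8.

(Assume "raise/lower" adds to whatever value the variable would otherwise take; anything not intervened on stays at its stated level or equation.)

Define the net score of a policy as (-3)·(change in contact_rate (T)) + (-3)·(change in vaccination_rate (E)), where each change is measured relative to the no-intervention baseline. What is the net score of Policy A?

Baseline:
  F = 97
  K = 58
  Y = 68
  E = 165 − 6·97 − 4·68 = -689
  T = 40 − 5·97 + 3·58 − 5·68 = -611
Policy A (F − 8):
  F = 97 − 8 = 89
  K = 58
  Y = 68
  E = 165 − 6·89 − 4·68 = -641
  T = 40 − 5·89 + 3·58 − 5·68 = -571
ΔT = -571 − (-611) = 40; ΔE = -641 − (-689) = 48
Score = (-3)·40 + (-3)·48 = -264

-264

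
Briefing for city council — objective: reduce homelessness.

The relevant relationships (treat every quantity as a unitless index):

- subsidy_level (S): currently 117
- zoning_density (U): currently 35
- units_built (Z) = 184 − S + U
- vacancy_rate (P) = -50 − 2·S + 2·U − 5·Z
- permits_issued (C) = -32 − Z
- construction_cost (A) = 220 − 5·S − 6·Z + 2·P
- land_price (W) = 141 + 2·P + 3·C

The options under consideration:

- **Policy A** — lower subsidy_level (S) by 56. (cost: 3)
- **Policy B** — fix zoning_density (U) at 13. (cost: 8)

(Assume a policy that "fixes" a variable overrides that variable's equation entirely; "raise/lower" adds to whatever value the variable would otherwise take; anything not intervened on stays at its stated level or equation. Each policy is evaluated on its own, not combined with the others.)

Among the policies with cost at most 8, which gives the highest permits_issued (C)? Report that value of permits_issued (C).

-112

Policy A (S − 56):
  S = 117 − 56 = 61
  U = 35
  Z = 184 − 61 + 35 = 158
  C = -32 − 158 = -190
Policy B (U := 13):
  S = 117
  U = 13
  Z = 184 − 117 + 13 = 80
  C = -32 − 80 = -112
Comparing — Policy A: C=-190, Policy B: C=-112. Highest is -112 (Policy B).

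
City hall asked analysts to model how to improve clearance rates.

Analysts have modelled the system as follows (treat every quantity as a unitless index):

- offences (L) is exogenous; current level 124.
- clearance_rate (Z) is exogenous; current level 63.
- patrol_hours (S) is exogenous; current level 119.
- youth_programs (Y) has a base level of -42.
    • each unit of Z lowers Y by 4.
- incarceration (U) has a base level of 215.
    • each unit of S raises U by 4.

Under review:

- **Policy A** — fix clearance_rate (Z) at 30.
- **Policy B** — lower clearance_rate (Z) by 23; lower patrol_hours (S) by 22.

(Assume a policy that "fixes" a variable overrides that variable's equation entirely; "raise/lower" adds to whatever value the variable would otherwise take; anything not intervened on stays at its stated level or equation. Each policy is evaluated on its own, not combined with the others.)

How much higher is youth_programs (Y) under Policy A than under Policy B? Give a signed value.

Policy A (Z := 30):
  Z = 30
  Y = -42 − 4·30 = -162
Policy B (Z − 23, S − 22):
  Z = 63 − 23 = 40
  Y = -42 − 4·40 = -202
Y: -162 − (-202) = 40

40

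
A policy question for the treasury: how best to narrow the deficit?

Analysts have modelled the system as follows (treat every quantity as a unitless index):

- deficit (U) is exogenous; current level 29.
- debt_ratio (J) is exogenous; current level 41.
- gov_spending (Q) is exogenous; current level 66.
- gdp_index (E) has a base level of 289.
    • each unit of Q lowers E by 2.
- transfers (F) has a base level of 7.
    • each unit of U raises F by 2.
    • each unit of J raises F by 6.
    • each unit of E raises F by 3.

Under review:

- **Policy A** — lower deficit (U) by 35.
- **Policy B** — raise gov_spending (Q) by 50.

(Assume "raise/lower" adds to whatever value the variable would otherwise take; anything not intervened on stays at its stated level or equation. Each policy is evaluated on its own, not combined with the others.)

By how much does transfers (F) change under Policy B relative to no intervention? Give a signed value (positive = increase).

-300

Baseline:
  U = 29
  J = 41
  Q = 66
  E = 289 − 2·66 = 157
  F = 7 + 2·29 + 6·41 + 3·157 = 782
Policy B (Q + 50):
  U = 29
  J = 41
  Q = 66 + 50 = 116
  E = 289 − 2·116 = 57
  F = 7 + 2·29 + 6·41 + 3·57 = 482
Change in F: 482 − 782 = -300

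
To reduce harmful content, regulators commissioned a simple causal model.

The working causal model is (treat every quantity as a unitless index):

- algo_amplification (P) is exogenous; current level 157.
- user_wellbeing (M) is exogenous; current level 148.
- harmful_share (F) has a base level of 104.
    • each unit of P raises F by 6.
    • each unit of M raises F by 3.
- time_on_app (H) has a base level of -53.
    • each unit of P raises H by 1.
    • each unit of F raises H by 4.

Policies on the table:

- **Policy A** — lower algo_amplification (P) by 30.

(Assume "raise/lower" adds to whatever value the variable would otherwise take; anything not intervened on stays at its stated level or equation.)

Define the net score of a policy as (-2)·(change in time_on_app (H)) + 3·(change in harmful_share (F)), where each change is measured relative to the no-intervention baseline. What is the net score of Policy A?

960

Baseline:
  P = 157
  M = 148
  F = 104 + 6·157 + 3·148 = 1490
  H = -53 + 157 + 4·1490 = 6064
Policy A (P − 30):
  P = 157 − 30 = 127
  M = 148
  F = 104 + 6·127 + 3·148 = 1310
  H = -53 + 127 + 4·1310 = 5314
ΔH = 5314 − 6064 = -750; ΔF = 1310 − 1490 = -180
Score = (-2)·(-750) + 3·(-180) = 960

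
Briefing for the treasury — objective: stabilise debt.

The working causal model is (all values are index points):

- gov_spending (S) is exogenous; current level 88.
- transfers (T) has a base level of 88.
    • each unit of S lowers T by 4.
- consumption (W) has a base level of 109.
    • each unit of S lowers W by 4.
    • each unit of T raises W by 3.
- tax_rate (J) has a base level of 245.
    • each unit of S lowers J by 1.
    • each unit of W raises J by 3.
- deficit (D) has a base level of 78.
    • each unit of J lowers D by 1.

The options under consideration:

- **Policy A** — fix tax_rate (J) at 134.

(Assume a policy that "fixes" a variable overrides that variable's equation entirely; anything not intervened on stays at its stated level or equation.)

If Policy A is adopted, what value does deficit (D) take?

-56

Policy A (J := 134):
  S = 88
  T = 88 − 4·88 = -264
  W = 109 − 4·88 + 3·(-264) = -1035
  J = 134
  D = 78 − 134 = -56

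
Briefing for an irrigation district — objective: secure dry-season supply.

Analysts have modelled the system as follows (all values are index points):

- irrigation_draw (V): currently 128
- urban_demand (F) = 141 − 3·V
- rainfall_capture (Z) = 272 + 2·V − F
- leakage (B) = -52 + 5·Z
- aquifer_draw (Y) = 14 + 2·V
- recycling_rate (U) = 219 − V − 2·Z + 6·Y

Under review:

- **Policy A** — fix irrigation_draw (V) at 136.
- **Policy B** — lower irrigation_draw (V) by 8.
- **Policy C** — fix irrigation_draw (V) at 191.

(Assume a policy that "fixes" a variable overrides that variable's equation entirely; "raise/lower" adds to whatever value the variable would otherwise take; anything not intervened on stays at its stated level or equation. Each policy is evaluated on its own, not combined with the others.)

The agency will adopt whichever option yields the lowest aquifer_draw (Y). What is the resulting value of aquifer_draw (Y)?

Policy A (V := 136):
  V = 136
  Y = 14 + 2·136 = 286
Policy B (V − 8):
  V = 128 − 8 = 120
  Y = 14 + 2·120 = 254
Policy C (V := 191):
  V = 191
  Y = 14 + 2·191 = 396
Comparing — Policy A: Y=286, Policy B: Y=254, Policy C: Y=396. Lowest is 254 (Policy B).

254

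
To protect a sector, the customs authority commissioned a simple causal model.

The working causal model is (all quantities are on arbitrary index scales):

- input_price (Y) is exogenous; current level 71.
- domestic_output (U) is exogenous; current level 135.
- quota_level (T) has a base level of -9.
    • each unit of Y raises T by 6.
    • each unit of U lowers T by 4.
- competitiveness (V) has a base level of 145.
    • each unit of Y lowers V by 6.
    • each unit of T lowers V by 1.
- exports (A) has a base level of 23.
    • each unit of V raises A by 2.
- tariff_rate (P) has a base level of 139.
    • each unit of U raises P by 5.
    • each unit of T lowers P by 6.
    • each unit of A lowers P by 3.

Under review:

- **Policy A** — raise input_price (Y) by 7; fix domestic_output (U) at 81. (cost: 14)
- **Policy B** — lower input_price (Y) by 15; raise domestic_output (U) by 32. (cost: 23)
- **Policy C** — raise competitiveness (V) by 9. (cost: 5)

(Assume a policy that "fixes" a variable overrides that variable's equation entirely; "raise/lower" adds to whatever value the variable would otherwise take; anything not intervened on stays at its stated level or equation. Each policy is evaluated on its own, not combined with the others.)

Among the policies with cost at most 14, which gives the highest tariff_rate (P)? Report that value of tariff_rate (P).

2413

Policy A (Y + 7, U := 81):
  Y = 71 + 7 = 78
  U = 81
  T = -9 + 6·78 − 4·81 = 135
  V = 145 − 6·78 − 135 = -458
  A = 23 + 2·(-458) = -893
  P = 139 + 5·81 − 6·135 − 3·(-893) = 2413
Policy C (V + 9):
  Y = 71
  U = 135
  T = -9 + 6·71 − 4·135 = -123
  V = 145 − 6·71 − (-123) (+9 from intervention) = -149
  A = 23 + 2·(-149) = -275
  P = 139 + 5·135 − 6·(-123) − 3·(-275) = 2377
Comparing — Policy A: P=2413, Policy C: P=2377. Highest is 2413 (Policy A).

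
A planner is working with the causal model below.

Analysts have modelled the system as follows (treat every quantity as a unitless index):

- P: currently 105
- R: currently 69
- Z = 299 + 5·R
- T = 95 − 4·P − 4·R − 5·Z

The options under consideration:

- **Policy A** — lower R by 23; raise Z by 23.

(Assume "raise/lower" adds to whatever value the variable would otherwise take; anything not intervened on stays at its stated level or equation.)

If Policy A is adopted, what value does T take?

Policy A (R − 23, Z + 23):
  P = 105
  R = 69 − 23 = 46
  Z = 299 + 5·46 (+23 from intervention) = 552
  T = 95 − 4·105 − 4·46 − 5·552 = -3269

-3269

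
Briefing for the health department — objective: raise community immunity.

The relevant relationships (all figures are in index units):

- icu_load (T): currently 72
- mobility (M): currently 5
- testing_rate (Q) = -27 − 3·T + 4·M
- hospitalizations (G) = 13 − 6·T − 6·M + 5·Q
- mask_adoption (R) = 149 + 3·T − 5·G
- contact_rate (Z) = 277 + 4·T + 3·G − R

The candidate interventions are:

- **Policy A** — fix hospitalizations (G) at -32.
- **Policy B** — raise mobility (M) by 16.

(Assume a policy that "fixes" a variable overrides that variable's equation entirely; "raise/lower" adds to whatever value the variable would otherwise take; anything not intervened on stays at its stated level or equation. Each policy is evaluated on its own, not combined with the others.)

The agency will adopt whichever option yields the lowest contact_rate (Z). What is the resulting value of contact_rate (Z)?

Policy A (G := -32):
  T = 72
  M = 5
  Q = -27 − 3·72 + 4·5 = -223
  G = -32
  R = 149 + 3·72 − 5·(-32) = 525
  Z = 277 + 4·72 + 3·(-32) − 525 = -56
Policy B (M + 16):
  T = 72
  M = 5 + 16 = 21
  Q = -27 − 3·72 + 4·21 = -159
  G = 13 − 6·72 − 6·21 + 5·(-159) = -1340
  R = 149 + 3·72 − 5·(-1340) = 7065
  Z = 277 + 4·72 + 3·(-1340) − 7065 = -10520
Comparing — Policy A: Z=-56, Policy B: Z=-10520. Lowest is -10520 (Policy B).

-10520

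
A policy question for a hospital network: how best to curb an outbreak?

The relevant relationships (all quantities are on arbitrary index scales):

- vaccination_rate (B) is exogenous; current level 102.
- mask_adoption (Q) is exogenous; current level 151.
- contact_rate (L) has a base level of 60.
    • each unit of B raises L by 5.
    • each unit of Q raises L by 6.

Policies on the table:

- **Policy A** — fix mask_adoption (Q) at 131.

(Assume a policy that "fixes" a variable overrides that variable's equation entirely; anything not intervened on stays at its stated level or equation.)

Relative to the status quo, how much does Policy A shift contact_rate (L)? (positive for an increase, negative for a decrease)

-120

Baseline:
  B = 102
  Q = 151
  L = 60 + 5·102 + 6·151 = 1476
Policy A (Q := 131):
  B = 102
  Q = 131
  L = 60 + 5·102 + 6·131 = 1356
Change in L: 1356 − 1476 = -120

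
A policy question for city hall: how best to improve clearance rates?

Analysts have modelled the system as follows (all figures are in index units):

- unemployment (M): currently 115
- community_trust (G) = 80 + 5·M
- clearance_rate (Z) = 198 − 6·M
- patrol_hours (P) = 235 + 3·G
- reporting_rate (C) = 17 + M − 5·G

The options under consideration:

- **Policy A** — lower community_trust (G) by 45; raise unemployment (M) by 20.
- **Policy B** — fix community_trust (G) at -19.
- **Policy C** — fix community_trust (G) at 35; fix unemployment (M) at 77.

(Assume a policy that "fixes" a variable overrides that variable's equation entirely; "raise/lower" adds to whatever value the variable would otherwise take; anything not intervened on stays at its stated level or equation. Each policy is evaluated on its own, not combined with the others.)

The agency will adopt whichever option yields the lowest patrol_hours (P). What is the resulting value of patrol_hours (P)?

Policy A (G − 45, M + 20):
  M = 115 + 20 = 135
  G = 80 + 5·135 (−45 from intervention) = 710
  P = 235 + 3·710 = 2365
Policy B (G := -19):
  M = 115
  G = -19
  P = 235 + 3·(-19) = 178
Policy C (G := 35, M := 77):
  M = 77
  G = 35
  P = 235 + 3·35 = 340
Comparing — Policy A: P=2365, Policy B: P=178, Policy C: P=340. Lowest is 178 (Policy B).

178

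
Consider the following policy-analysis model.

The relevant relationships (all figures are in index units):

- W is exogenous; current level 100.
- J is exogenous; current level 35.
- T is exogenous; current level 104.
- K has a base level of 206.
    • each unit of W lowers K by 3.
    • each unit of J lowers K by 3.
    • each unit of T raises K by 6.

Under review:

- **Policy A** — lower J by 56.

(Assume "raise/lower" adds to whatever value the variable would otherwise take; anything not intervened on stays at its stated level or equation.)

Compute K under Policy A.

Policy A (J − 56):
  W = 100
  J = 35 − 56 = -21
  T = 104
  K = 206 − 3·100 − 3·(-21) + 6·104 = 593

593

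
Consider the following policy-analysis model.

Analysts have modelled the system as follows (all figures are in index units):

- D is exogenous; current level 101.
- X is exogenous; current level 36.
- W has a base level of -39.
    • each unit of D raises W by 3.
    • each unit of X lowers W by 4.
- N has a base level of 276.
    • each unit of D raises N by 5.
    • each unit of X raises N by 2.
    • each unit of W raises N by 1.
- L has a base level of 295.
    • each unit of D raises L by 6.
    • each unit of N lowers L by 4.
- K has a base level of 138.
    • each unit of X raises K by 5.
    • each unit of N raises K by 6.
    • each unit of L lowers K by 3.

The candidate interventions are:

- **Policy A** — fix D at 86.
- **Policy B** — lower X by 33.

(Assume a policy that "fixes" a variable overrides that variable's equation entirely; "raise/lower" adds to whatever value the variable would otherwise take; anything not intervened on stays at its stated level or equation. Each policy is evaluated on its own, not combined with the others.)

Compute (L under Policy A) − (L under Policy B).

654

Policy A (D := 86):
  D = 86
  X = 36
  W = -39 + 3·86 − 4·36 = 75
  N = 276 + 5·86 + 2·36 + 75 = 853
  L = 295 + 6·86 − 4·853 = -2601
Policy B (X − 33):
  D = 101
  X = 36 − 33 = 3
  W = -39 + 3·101 − 4·3 = 252
  N = 276 + 5·101 + 2·3 + 252 = 1039
  L = 295 + 6·101 − 4·1039 = -3255
L: -2601 − (-3255) = 654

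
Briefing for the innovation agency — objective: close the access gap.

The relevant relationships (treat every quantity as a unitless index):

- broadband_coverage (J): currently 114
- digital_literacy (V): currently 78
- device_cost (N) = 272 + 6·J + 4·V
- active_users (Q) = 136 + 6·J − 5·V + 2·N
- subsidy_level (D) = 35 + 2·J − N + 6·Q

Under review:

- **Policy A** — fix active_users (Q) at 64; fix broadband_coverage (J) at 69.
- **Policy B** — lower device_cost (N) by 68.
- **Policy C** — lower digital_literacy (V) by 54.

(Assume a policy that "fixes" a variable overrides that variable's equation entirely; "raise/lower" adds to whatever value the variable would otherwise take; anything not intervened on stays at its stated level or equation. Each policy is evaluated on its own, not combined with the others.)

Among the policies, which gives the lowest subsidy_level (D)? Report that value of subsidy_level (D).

-441

Policy A (Q := 64, J := 69):
  J = 69
  V = 78
  N = 272 + 6·69 + 4·78 = 998
  Q = 64
  D = 35 + 2·69 − 998 + 6·64 = -441
Policy B (N − 68):
  J = 114
  V = 78
  N = 272 + 6·114 + 4·78 (−68 from intervention) = 1200
  Q = 136 + 6·114 − 5·78 + 2·1200 = 2830
  D = 35 + 2·114 − 1200 + 6·2830 = 16043
Policy C (V − 54):
  J = 114
  V = 78 − 54 = 24
  N = 272 + 6·114 + 4·24 = 1052
  Q = 136 + 6·114 − 5·24 + 2·1052 = 2804
  D = 35 + 2·114 − 1052 + 6·2804 = 16035
Comparing — Policy A: D=-441, Policy B: D=16043, Policy C: D=16035. Lowest is -441 (Policy A).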